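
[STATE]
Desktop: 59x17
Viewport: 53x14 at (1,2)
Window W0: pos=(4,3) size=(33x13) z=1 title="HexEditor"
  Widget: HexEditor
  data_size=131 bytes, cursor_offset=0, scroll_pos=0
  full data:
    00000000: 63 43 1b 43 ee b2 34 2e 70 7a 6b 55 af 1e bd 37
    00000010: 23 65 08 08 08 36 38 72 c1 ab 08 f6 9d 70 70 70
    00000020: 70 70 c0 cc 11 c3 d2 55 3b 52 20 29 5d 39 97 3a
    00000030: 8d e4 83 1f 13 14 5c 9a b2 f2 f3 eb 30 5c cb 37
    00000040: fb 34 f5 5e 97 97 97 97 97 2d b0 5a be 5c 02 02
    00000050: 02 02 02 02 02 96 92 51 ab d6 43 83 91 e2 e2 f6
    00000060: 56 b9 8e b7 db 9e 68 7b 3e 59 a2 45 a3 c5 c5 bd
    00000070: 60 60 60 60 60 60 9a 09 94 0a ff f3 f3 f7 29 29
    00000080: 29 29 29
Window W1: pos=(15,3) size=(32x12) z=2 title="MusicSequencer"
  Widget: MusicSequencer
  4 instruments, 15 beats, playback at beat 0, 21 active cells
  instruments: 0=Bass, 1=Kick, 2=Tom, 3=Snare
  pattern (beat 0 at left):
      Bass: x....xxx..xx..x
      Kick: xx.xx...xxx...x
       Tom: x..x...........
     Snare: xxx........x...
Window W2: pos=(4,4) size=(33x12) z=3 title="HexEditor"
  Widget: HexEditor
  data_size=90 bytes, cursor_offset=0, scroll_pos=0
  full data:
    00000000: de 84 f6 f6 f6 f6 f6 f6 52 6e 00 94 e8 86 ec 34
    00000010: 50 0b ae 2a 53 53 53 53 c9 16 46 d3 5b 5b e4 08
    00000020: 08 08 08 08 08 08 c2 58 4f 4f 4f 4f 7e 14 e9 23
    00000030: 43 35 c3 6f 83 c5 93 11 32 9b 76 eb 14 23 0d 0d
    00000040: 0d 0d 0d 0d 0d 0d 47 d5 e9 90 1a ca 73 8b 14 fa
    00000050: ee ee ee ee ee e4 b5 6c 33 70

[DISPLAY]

                                                     
   ┏━━━━━━━━━━┏━━━━━━━━━━━━━━━━━━━━━━━━━━━━━━┓       
   ┏━━━━━━━━━━━━━━━━━━━━━━━━━━━━━━━┓         ┃       
   ┃ HexEditor                     ┃─────────┨       
   ┠───────────────────────────────┨         ┃       
   ┃00000000  DE 84 f6 f6 f6 f6 f6 ┃         ┃       
   ┃00000010  50 0b ae 2a 53 53 53 ┃         ┃       
   ┃00000020  08 08 08 08 08 08 c2 ┃         ┃       
   ┃00000030  43 35 c3 6f 83 c5 93 ┃         ┃       
   ┃00000040  0d 0d 0d 0d 0d 0d 47 ┃         ┃       
   ┃00000050  ee ee ee ee ee e4 b5 ┃         ┃       
   ┃                               ┃         ┃       
   ┃                               ┃━━━━━━━━━┛       
   ┗━━━━━━━━━━━━━━━━━━━━━━━━━━━━━━━┛                 


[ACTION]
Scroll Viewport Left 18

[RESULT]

                                                     
    ┏━━━━━━━━━━┏━━━━━━━━━━━━━━━━━━━━━━━━━━━━━━┓      
    ┏━━━━━━━━━━━━━━━━━━━━━━━━━━━━━━━┓         ┃      
    ┃ HexEditor                     ┃─────────┨      
    ┠───────────────────────────────┨         ┃      
    ┃00000000  DE 84 f6 f6 f6 f6 f6 ┃         ┃      
    ┃00000010  50 0b ae 2a 53 53 53 ┃         ┃      
    ┃00000020  08 08 08 08 08 08 c2 ┃         ┃      
    ┃00000030  43 35 c3 6f 83 c5 93 ┃         ┃      
    ┃00000040  0d 0d 0d 0d 0d 0d 47 ┃         ┃      
    ┃00000050  ee ee ee ee ee e4 b5 ┃         ┃      
    ┃                               ┃         ┃      
    ┃                               ┃━━━━━━━━━┛      
    ┗━━━━━━━━━━━━━━━━━━━━━━━━━━━━━━━┛                


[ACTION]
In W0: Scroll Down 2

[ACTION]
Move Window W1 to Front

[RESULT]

                                                     
    ┏━━━━━━━━━━┏━━━━━━━━━━━━━━━━━━━━━━━━━━━━━━┓      
    ┏━━━━━━━━━━┃ MusicSequencer               ┃      
    ┃ HexEditor┠──────────────────────────────┨      
    ┠──────────┃      ▼12345678901234         ┃      
    ┃00000000  ┃  Bass█····███··██··█         ┃      
    ┃00000010  ┃  Kick██·██···███···█         ┃      
    ┃00000020  ┃   Tom█··█···········         ┃      
    ┃00000030  ┃ Snare███········█···         ┃      
    ┃00000040  ┃                              ┃      
    ┃00000050  ┃                              ┃      
    ┃          ┃                              ┃      
    ┃          ┗━━━━━━━━━━━━━━━━━━━━━━━━━━━━━━┛      
    ┗━━━━━━━━━━━━━━━━━━━━━━━━━━━━━━━┛                


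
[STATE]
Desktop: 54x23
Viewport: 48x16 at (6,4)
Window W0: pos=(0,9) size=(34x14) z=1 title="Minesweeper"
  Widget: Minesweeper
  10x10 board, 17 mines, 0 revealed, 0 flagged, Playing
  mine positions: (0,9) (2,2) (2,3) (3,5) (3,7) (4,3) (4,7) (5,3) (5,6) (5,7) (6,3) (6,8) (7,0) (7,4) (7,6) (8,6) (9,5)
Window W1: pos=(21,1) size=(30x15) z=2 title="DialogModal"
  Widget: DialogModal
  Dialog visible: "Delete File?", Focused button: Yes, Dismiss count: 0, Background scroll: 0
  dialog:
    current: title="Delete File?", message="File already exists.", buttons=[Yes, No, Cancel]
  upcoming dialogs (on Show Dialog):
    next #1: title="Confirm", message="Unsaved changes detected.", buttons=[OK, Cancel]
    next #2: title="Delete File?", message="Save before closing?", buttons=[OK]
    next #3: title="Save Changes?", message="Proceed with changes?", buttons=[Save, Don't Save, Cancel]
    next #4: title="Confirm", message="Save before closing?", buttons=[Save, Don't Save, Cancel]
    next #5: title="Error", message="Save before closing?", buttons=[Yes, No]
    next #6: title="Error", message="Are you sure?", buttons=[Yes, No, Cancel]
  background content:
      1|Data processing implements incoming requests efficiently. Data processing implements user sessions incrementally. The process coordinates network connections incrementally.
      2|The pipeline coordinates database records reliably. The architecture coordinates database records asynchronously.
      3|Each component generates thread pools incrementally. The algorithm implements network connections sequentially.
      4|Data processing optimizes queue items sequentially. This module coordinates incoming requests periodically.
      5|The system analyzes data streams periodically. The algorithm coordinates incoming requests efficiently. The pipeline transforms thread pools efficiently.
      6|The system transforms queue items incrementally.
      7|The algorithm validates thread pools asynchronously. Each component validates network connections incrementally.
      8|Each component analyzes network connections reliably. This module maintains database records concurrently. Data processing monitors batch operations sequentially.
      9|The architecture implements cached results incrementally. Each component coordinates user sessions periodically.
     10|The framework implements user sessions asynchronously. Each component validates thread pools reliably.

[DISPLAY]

               ┃Data processing implements i┃   
               ┃The pipeline coordinates dat┃   
               ┃Each component generates thr┃   
               ┃Da┌──────────────────────┐qu┃   
               ┃Th│     Delete File?     │tr┃   
━━━━━━━━━━━━━━━┃Th│ File already exists. │e ┃   
sweeper        ┃Th│ [Yes]  No   Cancel   │re┃   
───────────────┃Ea└──────────────────────┘tw┃   
■■■■■          ┃The architecture implements ┃   
■■■■■          ┃The framework implements use┃   
■■■■■          ┃                            ┃   
■■■■■          ┗━━━━━━━━━━━━━━━━━━━━━━━━━━━━┛   
■■■■■                      ┃                    
■■■■■                      ┃                    
■■■■■                      ┃                    
■■■■■                      ┃                    


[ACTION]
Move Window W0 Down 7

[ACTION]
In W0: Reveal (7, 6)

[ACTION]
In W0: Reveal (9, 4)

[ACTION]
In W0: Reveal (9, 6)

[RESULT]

               ┃Data processing implements i┃   
               ┃The pipeline coordinates dat┃   
               ┃Each component generates thr┃   
               ┃Da┌──────────────────────┐qu┃   
               ┃Th│     Delete File?     │tr┃   
━━━━━━━━━━━━━━━┃Th│ File already exists. │e ┃   
sweeper        ┃Th│ [Yes]  No   Cancel   │re┃   
───────────────┃Ea└──────────────────────┘tw┃   
■■■■✹          ┃The architecture implements ┃   
■■■■■          ┃The framework implements use┃   
■■■■■          ┃                            ┃   
✹■✹■■          ┗━━━━━━━━━━━━━━━━━━━━━━━━━━━━┛   
■■✹■■                      ┃                    
■✹✹■■                      ┃                    
■■■✹■                      ┃                    
■✹■■■                      ┃                    


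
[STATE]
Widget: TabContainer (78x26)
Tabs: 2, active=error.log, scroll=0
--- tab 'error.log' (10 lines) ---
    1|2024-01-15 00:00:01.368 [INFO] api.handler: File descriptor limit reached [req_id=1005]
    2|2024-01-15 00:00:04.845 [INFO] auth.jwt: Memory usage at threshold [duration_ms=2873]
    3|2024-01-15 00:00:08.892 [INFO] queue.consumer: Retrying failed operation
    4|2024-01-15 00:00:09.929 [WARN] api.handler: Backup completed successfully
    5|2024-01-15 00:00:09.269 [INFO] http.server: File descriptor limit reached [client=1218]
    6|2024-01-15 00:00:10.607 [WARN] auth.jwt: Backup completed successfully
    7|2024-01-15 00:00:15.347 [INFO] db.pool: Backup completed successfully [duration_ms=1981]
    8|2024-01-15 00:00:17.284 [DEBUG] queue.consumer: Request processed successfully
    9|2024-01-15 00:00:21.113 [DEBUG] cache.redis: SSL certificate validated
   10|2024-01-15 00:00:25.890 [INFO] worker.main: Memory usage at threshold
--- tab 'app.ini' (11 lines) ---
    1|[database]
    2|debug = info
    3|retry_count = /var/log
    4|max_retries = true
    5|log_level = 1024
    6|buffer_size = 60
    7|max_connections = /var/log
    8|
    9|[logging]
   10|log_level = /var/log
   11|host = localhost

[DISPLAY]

[error.log]│ app.ini                                                          
──────────────────────────────────────────────────────────────────────────────
2024-01-15 00:00:01.368 [INFO] api.handler: File descriptor limit reached [req
2024-01-15 00:00:04.845 [INFO] auth.jwt: Memory usage at threshold [duration_m
2024-01-15 00:00:08.892 [INFO] queue.consumer: Retrying failed operation      
2024-01-15 00:00:09.929 [WARN] api.handler: Backup completed successfully     
2024-01-15 00:00:09.269 [INFO] http.server: File descriptor limit reached [cli
2024-01-15 00:00:10.607 [WARN] auth.jwt: Backup completed successfully        
2024-01-15 00:00:15.347 [INFO] db.pool: Backup completed successfully [duratio
2024-01-15 00:00:17.284 [DEBUG] queue.consumer: Request processed successfully
2024-01-15 00:00:21.113 [DEBUG] cache.redis: SSL certificate validated        
2024-01-15 00:00:25.890 [INFO] worker.main: Memory usage at threshold         
                                                                              
                                                                              
                                                                              
                                                                              
                                                                              
                                                                              
                                                                              
                                                                              
                                                                              
                                                                              
                                                                              
                                                                              
                                                                              
                                                                              


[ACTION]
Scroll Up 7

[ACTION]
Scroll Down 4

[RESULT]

[error.log]│ app.ini                                                          
──────────────────────────────────────────────────────────────────────────────
2024-01-15 00:00:09.269 [INFO] http.server: File descriptor limit reached [cli
2024-01-15 00:00:10.607 [WARN] auth.jwt: Backup completed successfully        
2024-01-15 00:00:15.347 [INFO] db.pool: Backup completed successfully [duratio
2024-01-15 00:00:17.284 [DEBUG] queue.consumer: Request processed successfully
2024-01-15 00:00:21.113 [DEBUG] cache.redis: SSL certificate validated        
2024-01-15 00:00:25.890 [INFO] worker.main: Memory usage at threshold         
                                                                              
                                                                              
                                                                              
                                                                              
                                                                              
                                                                              
                                                                              
                                                                              
                                                                              
                                                                              
                                                                              
                                                                              
                                                                              
                                                                              
                                                                              
                                                                              
                                                                              
                                                                              


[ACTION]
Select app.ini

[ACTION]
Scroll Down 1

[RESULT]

 error.log │[app.ini]                                                         
──────────────────────────────────────────────────────────────────────────────
debug = info                                                                  
retry_count = /var/log                                                        
max_retries = true                                                            
log_level = 1024                                                              
buffer_size = 60                                                              
max_connections = /var/log                                                    
                                                                              
[logging]                                                                     
log_level = /var/log                                                          
host = localhost                                                              
                                                                              
                                                                              
                                                                              
                                                                              
                                                                              
                                                                              
                                                                              
                                                                              
                                                                              
                                                                              
                                                                              
                                                                              
                                                                              
                                                                              


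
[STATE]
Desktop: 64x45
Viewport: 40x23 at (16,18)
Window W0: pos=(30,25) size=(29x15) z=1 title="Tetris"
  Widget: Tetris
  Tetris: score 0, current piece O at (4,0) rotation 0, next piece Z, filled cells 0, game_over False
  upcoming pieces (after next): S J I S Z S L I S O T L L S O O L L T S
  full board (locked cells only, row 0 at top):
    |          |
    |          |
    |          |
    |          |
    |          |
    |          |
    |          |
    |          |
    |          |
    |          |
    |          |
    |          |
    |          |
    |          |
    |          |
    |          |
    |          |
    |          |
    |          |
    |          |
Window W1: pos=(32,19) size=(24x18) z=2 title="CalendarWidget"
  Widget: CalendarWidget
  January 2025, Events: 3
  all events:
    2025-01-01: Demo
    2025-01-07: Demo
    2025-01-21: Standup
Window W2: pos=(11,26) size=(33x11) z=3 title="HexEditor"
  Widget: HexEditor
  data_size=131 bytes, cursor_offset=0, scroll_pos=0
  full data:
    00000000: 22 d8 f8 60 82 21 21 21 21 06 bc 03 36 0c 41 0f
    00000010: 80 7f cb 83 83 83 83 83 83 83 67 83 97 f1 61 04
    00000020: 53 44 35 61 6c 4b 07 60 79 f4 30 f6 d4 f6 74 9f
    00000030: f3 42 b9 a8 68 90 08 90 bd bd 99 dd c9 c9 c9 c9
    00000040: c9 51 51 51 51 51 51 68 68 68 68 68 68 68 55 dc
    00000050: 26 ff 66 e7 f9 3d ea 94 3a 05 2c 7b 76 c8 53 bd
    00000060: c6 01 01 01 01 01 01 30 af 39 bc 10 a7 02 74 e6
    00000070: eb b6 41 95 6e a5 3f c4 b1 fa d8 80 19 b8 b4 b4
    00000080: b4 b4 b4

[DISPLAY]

                                        
                ┏━━━━━━━━━━━━━━━━━━━━━━┓
                ┃ CalendarWidget       ┃
                ┠──────────────────────┨
                ┃     January 2025     ┃
                ┃Mo Tu We Th Fr Sa Su  ┃
                ┃       1*  2  3  4  5 ┃
              ┏━┃ 6  7*  8  9 10 11 12 ┃
━━━━━━━━━━━━━━━━━━━━━━━━━━━┓ 17 18 19  ┃
Editor                     ┃3 24 25 26 ┃
───────────────────────────┨ 31        ┃
0000  22 d8 f8 60 82 21 21 ┃           ┃
0010  80 7f cb 83 83 83 83 ┃           ┃
0020  53 44 35 61 6c 4b 07 ┃           ┃
0030  f3 42 b9 a8 68 90 08 ┃           ┃
0040  c9 51 51 51 51 51 51 ┃           ┃
0050  26 ff 66 e7 f9 3d ea ┃           ┃
0060  c6 01 01 01 01 01 01 ┃           ┃
━━━━━━━━━━━━━━━━━━━━━━━━━━━┛━━━━━━━━━━━┛
              ┃          │              
              ┃          │              
              ┗━━━━━━━━━━━━━━━━━━━━━━━━━
                                        


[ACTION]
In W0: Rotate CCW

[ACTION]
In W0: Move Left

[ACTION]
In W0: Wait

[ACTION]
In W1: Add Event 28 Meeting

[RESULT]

                                        
                ┏━━━━━━━━━━━━━━━━━━━━━━┓
                ┃ CalendarWidget       ┃
                ┠──────────────────────┨
                ┃     January 2025     ┃
                ┃Mo Tu We Th Fr Sa Su  ┃
                ┃       1*  2  3  4  5 ┃
              ┏━┃ 6  7*  8  9 10 11 12 ┃
━━━━━━━━━━━━━━━━━━━━━━━━━━━┓ 17 18 19  ┃
Editor                     ┃3 24 25 26 ┃
───────────────────────────┨0 31       ┃
0000  22 d8 f8 60 82 21 21 ┃           ┃
0010  80 7f cb 83 83 83 83 ┃           ┃
0020  53 44 35 61 6c 4b 07 ┃           ┃
0030  f3 42 b9 a8 68 90 08 ┃           ┃
0040  c9 51 51 51 51 51 51 ┃           ┃
0050  26 ff 66 e7 f9 3d ea ┃           ┃
0060  c6 01 01 01 01 01 01 ┃           ┃
━━━━━━━━━━━━━━━━━━━━━━━━━━━┛━━━━━━━━━━━┛
              ┃          │              
              ┃          │              
              ┗━━━━━━━━━━━━━━━━━━━━━━━━━
                                        


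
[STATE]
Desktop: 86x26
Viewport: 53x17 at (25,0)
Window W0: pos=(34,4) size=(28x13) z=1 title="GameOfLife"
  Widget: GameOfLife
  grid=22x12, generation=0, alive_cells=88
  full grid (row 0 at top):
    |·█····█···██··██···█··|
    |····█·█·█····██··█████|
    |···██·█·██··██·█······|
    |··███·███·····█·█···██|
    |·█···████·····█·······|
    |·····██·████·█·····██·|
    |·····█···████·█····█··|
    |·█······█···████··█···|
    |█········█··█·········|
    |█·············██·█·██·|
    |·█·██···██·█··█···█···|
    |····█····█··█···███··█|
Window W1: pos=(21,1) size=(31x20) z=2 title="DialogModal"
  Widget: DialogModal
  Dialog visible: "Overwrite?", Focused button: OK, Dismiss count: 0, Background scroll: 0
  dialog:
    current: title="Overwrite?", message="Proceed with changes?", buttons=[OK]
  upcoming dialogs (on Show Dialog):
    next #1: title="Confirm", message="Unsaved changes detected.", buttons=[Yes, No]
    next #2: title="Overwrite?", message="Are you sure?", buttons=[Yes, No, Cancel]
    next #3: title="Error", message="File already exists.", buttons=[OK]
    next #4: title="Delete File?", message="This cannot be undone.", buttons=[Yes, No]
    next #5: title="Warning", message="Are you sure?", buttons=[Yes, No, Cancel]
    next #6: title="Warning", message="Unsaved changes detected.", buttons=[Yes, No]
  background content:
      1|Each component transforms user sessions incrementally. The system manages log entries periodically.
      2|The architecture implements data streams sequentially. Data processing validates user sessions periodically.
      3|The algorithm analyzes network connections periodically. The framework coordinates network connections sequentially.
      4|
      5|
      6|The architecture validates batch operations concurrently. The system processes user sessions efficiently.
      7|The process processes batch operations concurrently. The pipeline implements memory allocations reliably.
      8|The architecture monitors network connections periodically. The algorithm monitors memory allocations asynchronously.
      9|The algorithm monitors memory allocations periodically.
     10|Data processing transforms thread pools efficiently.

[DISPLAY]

                                                     
━━━━━━━━━━━━━━━━━━━━━━━━━━┓                          
alogModal                 ┃                          
──────────────────────────┨                          
h component transforms use┃━━━━━━━━━┓                
 architecture implements d┃         ┃                
 algorithm analyzes networ┃─────────┨                
                          ┃         ┃                
                          ┃·····    ┃                
───────────────────────┐ba┃···██    ┃                
       Overwrite?      │ o┃·····    ┃                
 Proceed with changes? │et┃··██·    ┃                
          [OK]         │ry┃··█··    ┃                
───────────────────────┘th┃·█···    ┃                
                          ┃·····    ┃                
                          ┃█·██·    ┃                
                          ┃━━━━━━━━━┛                


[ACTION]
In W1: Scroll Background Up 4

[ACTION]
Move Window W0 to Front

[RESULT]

                                                     
━━━━━━━━━━━━━━━━━━━━━━━━━━┓                          
alogModal                 ┃                          
──────────────────────────┨                          
h compone┏━━━━━━━━━━━━━━━━━━━━━━━━━━┓                
 architec┃ GameOfLife               ┃                
 algorith┠──────────────────────────┨                
         ┃Gen: 0                    ┃                
         ┃···██·█·██··██·█······    ┃                
─────────┃··███·███·····█·█···██    ┃                
       Ov┃·█···████·····█·······    ┃                
 Proceed ┃·····██·████·█·····██·    ┃                
         ┃·····█···████·█····█··    ┃                
─────────┃·█······█···████··█···    ┃                
         ┃█········█··█·········    ┃                
         ┃█·············██·█·██·    ┃                
         ┗━━━━━━━━━━━━━━━━━━━━━━━━━━┛                


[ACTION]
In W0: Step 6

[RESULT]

                                                     
━━━━━━━━━━━━━━━━━━━━━━━━━━┓                          
alogModal                 ┃                          
──────────────────────────┨                          
h compone┏━━━━━━━━━━━━━━━━━━━━━━━━━━┓                
 architec┃ GameOfLife               ┃                
 algorith┠──────────────────────────┨                
         ┃Gen: 6                    ┃                
         ┃███████·········█·····    ┃                
─────────┃····██················    ┃                
       Ov┃██····················    ┃                
 Proceed ┃·█············█·······    ┃                
         ┃·············███······    ┃                
─────────┃···········███·█······    ┃                
         ┃···········█··········    ┃                
         ┃············█·········    ┃                
         ┗━━━━━━━━━━━━━━━━━━━━━━━━━━┛                


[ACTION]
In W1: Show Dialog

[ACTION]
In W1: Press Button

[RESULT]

                                                     
━━━━━━━━━━━━━━━━━━━━━━━━━━┓                          
alogModal                 ┃                          
──────────────────────────┨                          
h compone┏━━━━━━━━━━━━━━━━━━━━━━━━━━┓                
 architec┃ GameOfLife               ┃                
 algorith┠──────────────────────────┨                
         ┃Gen: 6                    ┃                
         ┃███████·········█·····    ┃                
 architec┃····██················    ┃                
 process ┃██····················    ┃                
 architec┃·█············█·······    ┃                
 algorith┃·············███······    ┃                
a process┃···········███·█······    ┃                
         ┃···········█··········    ┃                
         ┃············█·········    ┃                
         ┗━━━━━━━━━━━━━━━━━━━━━━━━━━┛                


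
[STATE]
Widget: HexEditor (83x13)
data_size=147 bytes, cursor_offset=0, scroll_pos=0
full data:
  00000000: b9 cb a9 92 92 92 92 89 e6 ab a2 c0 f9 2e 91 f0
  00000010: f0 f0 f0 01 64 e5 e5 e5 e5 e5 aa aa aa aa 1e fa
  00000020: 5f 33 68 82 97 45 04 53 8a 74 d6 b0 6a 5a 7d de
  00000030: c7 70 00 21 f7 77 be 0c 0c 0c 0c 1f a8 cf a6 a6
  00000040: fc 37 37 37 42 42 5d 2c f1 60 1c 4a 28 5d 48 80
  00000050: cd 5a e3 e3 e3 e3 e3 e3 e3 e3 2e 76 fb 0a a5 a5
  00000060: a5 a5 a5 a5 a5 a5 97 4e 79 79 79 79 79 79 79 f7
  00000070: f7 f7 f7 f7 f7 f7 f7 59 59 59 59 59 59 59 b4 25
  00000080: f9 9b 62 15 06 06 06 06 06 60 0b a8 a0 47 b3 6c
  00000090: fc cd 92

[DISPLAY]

00000000  B9 cb a9 92 92 92 92 89  e6 ab a2 c0 f9 2e 91 f0  |................|     
00000010  f0 f0 f0 01 64 e5 e5 e5  e5 e5 aa aa aa aa 1e fa  |....d...........|     
00000020  5f 33 68 82 97 45 04 53  8a 74 d6 b0 6a 5a 7d de  |_3h..E.S.t..jZ}.|     
00000030  c7 70 00 21 f7 77 be 0c  0c 0c 0c 1f a8 cf a6 a6  |.p.!.w..........|     
00000040  fc 37 37 37 42 42 5d 2c  f1 60 1c 4a 28 5d 48 80  |.777BB],.`.J(]H.|     
00000050  cd 5a e3 e3 e3 e3 e3 e3  e3 e3 2e 76 fb 0a a5 a5  |.Z.........v....|     
00000060  a5 a5 a5 a5 a5 a5 97 4e  79 79 79 79 79 79 79 f7  |.......Nyyyyyyy.|     
00000070  f7 f7 f7 f7 f7 f7 f7 59  59 59 59 59 59 59 b4 25  |.......YYYYYYY.%|     
00000080  f9 9b 62 15 06 06 06 06  06 60 0b a8 a0 47 b3 6c  |..b......`...G.l|     
00000090  fc cd 92                                          |...             |     
                                                                                   
                                                                                   
                                                                                   


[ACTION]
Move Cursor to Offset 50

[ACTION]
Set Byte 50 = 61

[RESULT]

00000000  b9 cb a9 92 92 92 92 89  e6 ab a2 c0 f9 2e 91 f0  |................|     
00000010  f0 f0 f0 01 64 e5 e5 e5  e5 e5 aa aa aa aa 1e fa  |....d...........|     
00000020  5f 33 68 82 97 45 04 53  8a 74 d6 b0 6a 5a 7d de  |_3h..E.S.t..jZ}.|     
00000030  c7 70 61 21 f7 77 be 0c  0c 0c 0c 1f a8 cf a6 a6  |.pa!.w..........|     
00000040  fc 37 37 37 42 42 5d 2c  f1 60 1c 4a 28 5d 48 80  |.777BB],.`.J(]H.|     
00000050  cd 5a e3 e3 e3 e3 e3 e3  e3 e3 2e 76 fb 0a a5 a5  |.Z.........v....|     
00000060  a5 a5 a5 a5 a5 a5 97 4e  79 79 79 79 79 79 79 f7  |.......Nyyyyyyy.|     
00000070  f7 f7 f7 f7 f7 f7 f7 59  59 59 59 59 59 59 b4 25  |.......YYYYYYY.%|     
00000080  f9 9b 62 15 06 06 06 06  06 60 0b a8 a0 47 b3 6c  |..b......`...G.l|     
00000090  fc cd 92                                          |...             |     
                                                                                   
                                                                                   
                                                                                   


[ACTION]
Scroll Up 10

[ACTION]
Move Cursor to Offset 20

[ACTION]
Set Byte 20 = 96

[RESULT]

00000000  b9 cb a9 92 92 92 92 89  e6 ab a2 c0 f9 2e 91 f0  |................|     
00000010  f0 f0 f0 01 96 e5 e5 e5  e5 e5 aa aa aa aa 1e fa  |................|     
00000020  5f 33 68 82 97 45 04 53  8a 74 d6 b0 6a 5a 7d de  |_3h..E.S.t..jZ}.|     
00000030  c7 70 61 21 f7 77 be 0c  0c 0c 0c 1f a8 cf a6 a6  |.pa!.w..........|     
00000040  fc 37 37 37 42 42 5d 2c  f1 60 1c 4a 28 5d 48 80  |.777BB],.`.J(]H.|     
00000050  cd 5a e3 e3 e3 e3 e3 e3  e3 e3 2e 76 fb 0a a5 a5  |.Z.........v....|     
00000060  a5 a5 a5 a5 a5 a5 97 4e  79 79 79 79 79 79 79 f7  |.......Nyyyyyyy.|     
00000070  f7 f7 f7 f7 f7 f7 f7 59  59 59 59 59 59 59 b4 25  |.......YYYYYYY.%|     
00000080  f9 9b 62 15 06 06 06 06  06 60 0b a8 a0 47 b3 6c  |..b......`...G.l|     
00000090  fc cd 92                                          |...             |     
                                                                                   
                                                                                   
                                                                                   


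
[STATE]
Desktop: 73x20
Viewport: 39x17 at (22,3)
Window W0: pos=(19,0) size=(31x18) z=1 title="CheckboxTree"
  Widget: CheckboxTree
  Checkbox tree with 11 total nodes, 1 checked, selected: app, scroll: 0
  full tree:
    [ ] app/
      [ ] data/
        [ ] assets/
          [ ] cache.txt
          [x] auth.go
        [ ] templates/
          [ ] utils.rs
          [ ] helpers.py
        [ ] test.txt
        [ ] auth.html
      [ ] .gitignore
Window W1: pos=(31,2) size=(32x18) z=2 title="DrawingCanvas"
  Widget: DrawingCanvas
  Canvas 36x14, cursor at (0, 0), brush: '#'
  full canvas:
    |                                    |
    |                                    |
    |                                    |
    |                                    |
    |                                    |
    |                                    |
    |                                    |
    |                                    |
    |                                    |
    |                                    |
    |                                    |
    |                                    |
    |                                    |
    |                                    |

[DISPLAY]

-] app/  ┃ DrawingCanvas               
 [-] data┠─────────────────────────────
   [-] as┃+                            
     [ ] ┃                             
     [x] ┃                             
   [ ] te┃                             
     [ ] ┃                             
     [ ] ┃                             
   [ ] te┃                             
   [ ] au┃                             
 [ ] .git┃                             
         ┃                             
         ┃                             
         ┃                             
━━━━━━━━━┃                             
         ┃                             
         ┗━━━━━━━━━━━━━━━━━━━━━━━━━━━━━


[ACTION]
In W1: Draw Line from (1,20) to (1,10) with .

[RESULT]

-] app/  ┃ DrawingCanvas               
 [-] data┠─────────────────────────────
   [-] as┃+                            
     [ ] ┃          ...........        
     [x] ┃                             
   [ ] te┃                             
     [ ] ┃                             
     [ ] ┃                             
   [ ] te┃                             
   [ ] au┃                             
 [ ] .git┃                             
         ┃                             
         ┃                             
         ┃                             
━━━━━━━━━┃                             
         ┃                             
         ┗━━━━━━━━━━━━━━━━━━━━━━━━━━━━━


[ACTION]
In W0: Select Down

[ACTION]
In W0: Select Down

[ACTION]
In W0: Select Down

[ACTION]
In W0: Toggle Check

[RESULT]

-] app/  ┃ DrawingCanvas               
 [-] data┠─────────────────────────────
   [x] as┃+                            
     [x] ┃          ...........        
     [x] ┃                             
   [ ] te┃                             
     [ ] ┃                             
     [ ] ┃                             
   [ ] te┃                             
   [ ] au┃                             
 [ ] .git┃                             
         ┃                             
         ┃                             
         ┃                             
━━━━━━━━━┃                             
         ┃                             
         ┗━━━━━━━━━━━━━━━━━━━━━━━━━━━━━


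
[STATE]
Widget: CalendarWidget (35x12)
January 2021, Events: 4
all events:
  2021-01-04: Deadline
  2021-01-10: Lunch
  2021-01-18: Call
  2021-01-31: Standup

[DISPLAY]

            January 2021           
Mo Tu We Th Fr Sa Su               
             1  2  3               
 4*  5  6  7  8  9 10*             
11 12 13 14 15 16 17               
18* 19 20 21 22 23 24              
25 26 27 28 29 30 31*              
                                   
                                   
                                   
                                   
                                   


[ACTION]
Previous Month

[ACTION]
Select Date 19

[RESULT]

           December 2020           
Mo Tu We Th Fr Sa Su               
    1  2  3  4  5  6               
 7  8  9 10 11 12 13               
14 15 16 17 18 [19] 20             
21 22 23 24 25 26 27               
28 29 30 31                        
                                   
                                   
                                   
                                   
                                   


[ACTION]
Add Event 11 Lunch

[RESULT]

           December 2020           
Mo Tu We Th Fr Sa Su               
    1  2  3  4  5  6               
 7  8  9 10 11* 12 13              
14 15 16 17 18 [19] 20             
21 22 23 24 25 26 27               
28 29 30 31                        
                                   
                                   
                                   
                                   
                                   


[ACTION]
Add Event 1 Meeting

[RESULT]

           December 2020           
Mo Tu We Th Fr Sa Su               
    1*  2  3  4  5  6              
 7  8  9 10 11* 12 13              
14 15 16 17 18 [19] 20             
21 22 23 24 25 26 27               
28 29 30 31                        
                                   
                                   
                                   
                                   
                                   


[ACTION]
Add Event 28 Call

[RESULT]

           December 2020           
Mo Tu We Th Fr Sa Su               
    1*  2  3  4  5  6              
 7  8  9 10 11* 12 13              
14 15 16 17 18 [19] 20             
21 22 23 24 25 26 27               
28* 29 30 31                       
                                   
                                   
                                   
                                   
                                   
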